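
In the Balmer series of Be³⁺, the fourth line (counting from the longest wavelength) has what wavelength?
25.6293 nm

The lines of a series are numbered from the longest wavelength (smallest ΔE) outward; the fourth line is the transition from n = n_f + 4 to n_f.
The Balmer series has all transitions ending at n_f = 2.

For Be³⁺ (Z = 4), the fourth line (δ-line) is the jump from n = 6 to n = 2:
E_6 = -13.6057 × 4² / 6² = -6.046978 eV
E_2 = -13.6057 × 4² / 2² = -54.422800 eV
ΔE = E_6 - E_2 = 48.375822 eV

λ = hc/E = 1239.84 eV·nm / 48.375822 eV
λ = 25.6293 nm

This is the δ-line of the Balmer series in Be³⁺.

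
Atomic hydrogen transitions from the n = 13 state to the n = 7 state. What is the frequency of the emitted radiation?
4.7673e+13 Hz

First, find the transition energy:
E_13 = -13.6057 / 13² = -0.08050710 eV
E_7 = -13.6057 / 7² = -0.27766735 eV
|ΔE| = |E_7 - E_13| = 0.19716025 eV

Convert to Joules: E = 0.19716025 eV × (1.602177 × 10⁻¹⁹ J/eV) = 3.158856e-20 J

Using E = hf:
f = E/h = 3.158856e-20 J / (6.62607 × 10⁻³⁴ J·s)
f = 4.7673e+13 Hz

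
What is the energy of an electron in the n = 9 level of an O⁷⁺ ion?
-10.75 eV

For hydrogen-like ions, the energy levels scale with Z²:
E_n = -13.6057 Z² / n² eV

For O⁷⁺ (Z = 8) at n = 9:
E_9 = -13.6057 × 8² / 9²
E_9 = -13.6057 × 64 / 81
E_9 = -870.7648 / 81
E_9 = -10.75 eV

The energy is 64 times more negative than hydrogen at the same n due to the stronger nuclear charge.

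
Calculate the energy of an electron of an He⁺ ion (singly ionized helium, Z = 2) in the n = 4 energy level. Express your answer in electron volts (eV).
-3.40 eV

The energy levels of a hydrogen-like atom are given by:
E_n = -13.6057 Z² / n² eV  (with Z = 2 for He⁺)

For n = 4:
E_4 = -13.6057 × 2² / 4²
E_4 = -13.6057 × 4 / 16
E_4 = -3.40 eV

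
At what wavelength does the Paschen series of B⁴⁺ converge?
32.805545 nm

The series limit corresponds to the transition from n = ∞ to n = 3.
This is the highest energy (shortest wavelength) transition in the Paschen series.

E_∞ = 0 eV
E_3 = -13.6057 × 5² / 3² = -37.79361111 eV

Energy at series limit:
ΔE = E_∞ - E_3 = 0 - (-37.79361111) = 37.79361111 eV
λ = hc/E = 1239.84 eV·nm / 37.79361111 eV = 32.805545 nm

This energy equals the ionization energy from the n = 3 state of B⁴⁺.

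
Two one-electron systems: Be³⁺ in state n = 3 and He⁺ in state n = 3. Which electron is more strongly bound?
Be³⁺ at n = 3 (E = -24.19 eV)

Using E_n = -13.6057 Z² / n² eV:

Be³⁺ (Z = 4) at n = 3:
E = -13.6057 × 4² / 3² = -13.6057 × 16 / 9 = -24.18791 eV

He⁺ (Z = 2) at n = 3:
E = -13.6057 × 2² / 3² = -13.6057 × 4 / 9 = -6.04698 eV

Since -24.18791 eV < -6.04698 eV,
Be³⁺ at n = 3 is more tightly bound (requires more energy to ionize).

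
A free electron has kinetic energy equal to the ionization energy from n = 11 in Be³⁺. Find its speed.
7.96e+05 m/s (or 0.2654% of c)

The binding energy at n = 11 for Be³⁺ is:
E_11 = -13.6057 × 4²/11² = -1.799101 eV
|E_11| = 1.799101 eV

Convert to Joules:
KE = 1.799101 eV × (1.602177 × 10⁻¹⁹ J/eV) = 2.8825e-19 J

Using KE = ½mv²:
v = √(2·KE/m_e)
v = √(2 × 2.8825e-19 J / 9.10938 × 10⁻³¹ kg)
v = 7.96e+05 m/s

This is approximately 0.2654% the speed of light.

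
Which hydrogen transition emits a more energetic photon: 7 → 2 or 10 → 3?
7 → 2

Calculate the energy for each transition:

Transition 7 → 2:
ΔE₁ = |E_2 - E_7| = |-13.6057/2² - (-13.6057/7²)|
ΔE₁ = |-3.401425000000 - (-0.277667346939)| = 3.123757653 eV

Transition 10 → 3:
ΔE₂ = |E_3 - E_10| = |-13.6057/3² - (-13.6057/10²)|
ΔE₂ = |-1.511744444444 - (-0.136057000000)| = 1.375687444 eV

Since 3.123757653 eV > 1.375687444 eV, the transition 7 → 2 emits the more energetic photon.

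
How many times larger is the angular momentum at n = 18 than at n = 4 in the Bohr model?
4.5000

In the Bohr model, L_n = nℏ, so the ratio is purely the ratio of quantum numbers:

L_18/L_4 = 18ℏ / 4ℏ = 18/4 = 4.5000

The angular momentum scales linearly with n.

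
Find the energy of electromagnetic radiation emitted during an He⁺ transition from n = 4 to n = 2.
10.20428 eV

The energy levels are E_n = -13.6057 Z² eV / n².

Energy at n = 4: E_4 = -13.6057 × 2² / 4² = -3.40142500 eV
Energy at n = 2: E_2 = -13.6057 × 2² / 2² = -13.60570000 eV

For emission (electron falling to lower state), the photon energy is:
E_photon = E_4 - E_2 = |-3.40142500 - (-13.60570000)|
E_photon = 10.20428 eV

This energy is carried away by the emitted photon.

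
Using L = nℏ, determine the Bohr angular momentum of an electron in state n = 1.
1.055e-34 J·s (or 1ℏ)

In the Bohr model, angular momentum is quantized:
L = nℏ

where ℏ = h/(2π) = 1.05457e-34 J·s

For n = 1:
L = 1 × 1.05457e-34 J·s
L = 1.055e-34 J·s

This can also be written as L = 1ℏ.
The angular momentum is an integer multiple of the reduced Planck constant.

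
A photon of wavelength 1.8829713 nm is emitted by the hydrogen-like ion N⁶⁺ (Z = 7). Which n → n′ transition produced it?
n = 9 → n = 1

First, find the photon energy from the wavelength (hc = 1239.84 eV·nm):
E = hc/λ = 1239.84 eV·nm / 1.8829713 nm = 658.44870 eV

The energy levels of N⁶⁺ satisfy E_n = -13.6057 × 7² / n² eV, so an emission n_i → n_f releases
ΔE = 13.6057 × 7² × (1/n_f² − 1/n_i²) eV.

Setting ΔE equal to the photon energy:
1/n_f² − 1/n_i² = 658.44870 / (13.6057 × 7²) = 0.98765433

Since 1/n_i² must be positive, we need 1/n_f² > 0.98765433, i.e. n_f ≤ 1. For each allowed n_f, solve n_i = (1/n_f² − 0.98765433)^(−1/2) and check whether it is a whole number:
  n_f = 1: 1/n_i² = 1.00000000 − 0.98765433 = 0.01234567 → n_i = 9.000  → integer, n_i = 9 ✓

Only n_f = 1 gives an integer upper level, n_i = 9.

The transition is from n = 9 to n = 1 (emission).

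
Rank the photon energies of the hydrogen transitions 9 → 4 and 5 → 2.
5 → 2

Calculate the energy for each transition:

Transition 9 → 4:
ΔE₁ = |E_4 - E_9| = |-13.6057/4² - (-13.6057/9²)|
ΔE₁ = |-0.85035625 - (-0.16797160)| = 0.68238 eV

Transition 5 → 2:
ΔE₂ = |E_2 - E_5| = |-13.6057/2² - (-13.6057/5²)|
ΔE₂ = |-3.40142500 - (-0.54422800)| = 2.85720 eV

Since 2.85720 eV > 0.68238 eV, the transition 5 → 2 emits the more energetic photon.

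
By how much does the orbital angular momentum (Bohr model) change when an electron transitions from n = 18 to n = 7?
1.16e-33 J·s (or 11ℏ)

In the Bohr model, L_n = nℏ where ℏ = 1.0546e-34 J·s.

L_18 = 18ℏ = 1.8983e-33 J·s
L_7 = 7ℏ = 7.3822e-34 J·s

ΔL = L_18 - L_7 = (18 - 7)ℏ = 11ℏ
ΔL = 11 × 1.0546e-34 J·s = 1.16e-33 J·s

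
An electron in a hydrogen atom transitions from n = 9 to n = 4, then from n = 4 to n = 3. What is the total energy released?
1.34 eV

The energy levels of hydrogen are E_n = -13.6057 / n² eV.

First transition (9 → 4):
ΔE₁ = |E_4 - E_9|
ΔE₁ = |-0.85035625 - (-0.16797160)| = 0.68238 eV

Second transition (4 → 3):
ΔE₂ = |E_3 - E_4|
ΔE₂ = |-1.51174444 - (-0.85035625)| = 0.66139 eV

Total energy released:
E_total = ΔE₁ + ΔE₂ = 0.68238 + 0.66139 = 1.34 eV

Note: This equals the direct transition 9 → 3: 1.34 eV ✓
Energy is conserved regardless of the path taken.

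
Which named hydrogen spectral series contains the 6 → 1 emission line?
Lyman series

The spectral series in hydrogen are named based on the final (lower) energy level:
- Lyman series: n_final = 1 (ultraviolet)
- Balmer series: n_final = 2 (visible/near-UV)
- Paschen series: n_final = 3 (infrared)
- Brackett series: n_final = 4 (infrared)
- Pfund series: n_final = 5 (far infrared)

Since this transition ends at n = 1, it belongs to the Lyman series.

For reference, this 6 → 1 line has photon energy
ΔE = 13.6057 eV × (1/1² - 1/6²) = 13.22776 eV,
corresponding to wavelength λ = hc/ΔE = 1239.84 eV·nm / 13.22776 eV = 93.730 nm in the ultraviolet region.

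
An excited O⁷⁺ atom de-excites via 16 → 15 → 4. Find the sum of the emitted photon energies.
51.0214 eV

The energy levels of O⁷⁺ are E_n = -13.6057 × 8² / n² eV.

First transition (16 → 15):
ΔE₁ = |E_15 - E_16|
ΔE₁ = |-3.8700657778 - (-3.4014250000)| = 0.4686408 eV

Second transition (15 → 4):
ΔE₂ = |E_4 - E_15|
ΔE₂ = |-54.4228000000 - (-3.8700657778)| = 50.5527342 eV

Total energy released:
E_total = ΔE₁ + ΔE₂ = 0.4686408 + 50.5527342 = 51.0214 eV

Note: This equals the direct transition 16 → 4: 51.0214 eV ✓
Energy is conserved regardless of the path taken.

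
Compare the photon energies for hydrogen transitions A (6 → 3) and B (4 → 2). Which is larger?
4 → 2

Calculate the energy for each transition:

Transition 6 → 3:
ΔE₁ = |E_3 - E_6| = |-13.6057/3² - (-13.6057/6²)|
ΔE₁ = |-1.51174444444 - (-0.37793611111)| = 1.13380833 eV

Transition 4 → 2:
ΔE₂ = |E_2 - E_4| = |-13.6057/2² - (-13.6057/4²)|
ΔE₂ = |-3.40142500000 - (-0.85035625000)| = 2.55106875 eV

Since 2.55106875 eV > 1.13380833 eV, the transition 4 → 2 emits the more energetic photon.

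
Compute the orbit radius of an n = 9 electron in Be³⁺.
1.071584 nm (or 10.715839 Å)

The Bohr radius formula is:
r_n = n² a₀ / Z

where a₀ = 0.052917721 nm is the Bohr radius.

For Be³⁺ (Z = 4) at n = 9:
r_9 = 9² × 0.052917721 nm / 4
r_9 = 81 × 0.052917721 nm / 4
r_9 = 4.2863354 nm / 4
r_9 = 1.071584 nm

The electron orbits at approximately 1.071584 nm from the nucleus.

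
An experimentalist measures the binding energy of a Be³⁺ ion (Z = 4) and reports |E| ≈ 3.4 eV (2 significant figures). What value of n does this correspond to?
n = 8

The exact energy levels follow E_n = -13.6057 Z² / n² eV with Z = 4.

The measured value (-3.4 eV) is reported to only 2 significant figures, so we must test candidate n values and see which one matches to that precision.

Candidate energies:
  n = 6:  E = -13.6057 × 4² / 6² = -6.04698 eV
  n = 7:  E = -13.6057 × 4² / 7² = -4.44268 eV
  n = 8:  E = -13.6057 × 4² / 8² = -3.40143 eV  ← matches
  n = 9:  E = -13.6057 × 4² / 9² = -2.68755 eV
  n = 10:  E = -13.6057 × 4² / 10² = -2.17691 eV

Checking against the measurement of -3.4 eV (2 sig figs), only n = 8 agrees:
E_8 = -3.40143 eV, which rounds to -3.4 eV ✓

Therefore n = 8.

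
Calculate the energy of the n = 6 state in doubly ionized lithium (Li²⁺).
-3.4014 eV

For hydrogen-like ions, the energy levels scale with Z²:
E_n = -13.6057 Z² / n² eV

For Li²⁺ (Z = 3) at n = 6:
E_6 = -13.6057 × 3² / 6²
E_6 = -13.6057 × 9 / 36
E_6 = -122.4513 / 36
E_6 = -3.4014 eV

The energy is 9 times more negative than hydrogen at the same n due to the stronger nuclear charge.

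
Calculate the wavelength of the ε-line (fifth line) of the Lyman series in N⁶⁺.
1.9129 nm

The lines of a series are numbered from the longest wavelength (smallest ΔE) outward; the fifth line is the transition from n = n_f + 5 to n_f.
The Lyman series has all transitions ending at n_f = 1.

For N⁶⁺ (Z = 7), the fifth line (ε-line) is the jump from n = 6 to n = 1:
E_6 = -13.6057 × 7² / 6² = -18.518869 eV
E_1 = -13.6057 × 7² / 1² = -666.679300 eV
ΔE = E_6 - E_1 = 648.160431 eV

λ = hc/E = 1239.84 eV·nm / 648.160431 eV
λ = 1.9129 nm

This is the ε-line of the Lyman series in N⁶⁺.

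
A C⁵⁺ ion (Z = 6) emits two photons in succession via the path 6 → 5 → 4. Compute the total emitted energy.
17.0071 eV

The energy levels of C⁵⁺ are E_n = -13.6057 × 6² / n² eV.

First transition (6 → 5):
ΔE₁ = |E_5 - E_6|
ΔE₁ = |-19.5922080000 - (-13.6057000000)| = 5.9865080 eV

Second transition (5 → 4):
ΔE₂ = |E_4 - E_5|
ΔE₂ = |-30.6128250000 - (-19.5922080000)| = 11.0206170 eV

Total energy released:
E_total = ΔE₁ + ΔE₂ = 5.9865080 + 11.0206170 = 17.0071 eV

Note: This equals the direct transition 6 → 4: 17.0071 eV ✓
Energy is conserved regardless of the path taken.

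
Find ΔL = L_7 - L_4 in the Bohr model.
3.16372e-34 J·s (or 3ℏ)

In the Bohr model, L_n = nℏ where ℏ = 1.0545718e-34 J·s.

L_7 = 7ℏ = 7.3820026e-34 J·s
L_4 = 4ℏ = 4.2182872e-34 J·s

ΔL = L_7 - L_4 = (7 - 4)ℏ = 3ℏ
ΔL = 3 × 1.0545718e-34 J·s = 3.16372e-34 J·s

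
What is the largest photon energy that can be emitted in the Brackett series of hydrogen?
0.850 eV

The series limit corresponds to the transition from n = ∞ to n = 4.
This is the highest energy (shortest wavelength) transition in the Brackett series.

E_∞ = 0 eV
E_4 = -13.6057 / 4² = -0.850 eV

Energy at series limit:
ΔE = E_∞ - E_4 = 0 - (-0.850) = 0.850 eV

This energy equals the ionization energy from the n = 4 state of hydrogen.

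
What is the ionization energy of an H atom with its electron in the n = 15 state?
0.060470 eV

The ionization energy is the energy needed to remove the electron completely (n → ∞).

For hydrogen, E_n = -13.6057 eV / n².

At n = 15: E_15 = -13.6057 / 15² = -0.060469778 eV
At n = ∞: E_∞ = 0 eV

Ionization energy = E_∞ - E_15 = 0 - (-0.060469778) = 0.060469778 eV
Ionization energy ≈ 0.060470 eV

This is also called the binding energy of the electron in state n = 15.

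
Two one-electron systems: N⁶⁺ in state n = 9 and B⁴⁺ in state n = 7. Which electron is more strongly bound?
N⁶⁺ at n = 9 (E = -8.231 eV)

Using E_n = -13.6057 Z² / n² eV:

N⁶⁺ (Z = 7) at n = 9:
E = -13.6057 × 7² / 9² = -13.6057 × 49 / 81 = -8.230609 eV

B⁴⁺ (Z = 5) at n = 7:
E = -13.6057 × 5² / 7² = -13.6057 × 25 / 49 = -6.941684 eV

Since -8.230609 eV < -6.941684 eV,
N⁶⁺ at n = 9 is more tightly bound (requires more energy to ionize).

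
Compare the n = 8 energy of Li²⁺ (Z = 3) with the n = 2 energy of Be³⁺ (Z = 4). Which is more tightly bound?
Be³⁺ at n = 2 (E = -54.423 eV)

Using E_n = -13.6057 Z² / n² eV:

Li²⁺ (Z = 3) at n = 8:
E = -13.6057 × 3² / 8² = -13.6057 × 9 / 64 = -1.913302 eV

Be³⁺ (Z = 4) at n = 2:
E = -13.6057 × 4² / 2² = -13.6057 × 16 / 4 = -54.422800 eV

Since -54.422800 eV < -1.913302 eV,
Be³⁺ at n = 2 is more tightly bound (requires more energy to ionize).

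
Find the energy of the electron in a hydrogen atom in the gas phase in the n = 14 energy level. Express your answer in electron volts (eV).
-0.06942 eV

The energy levels of a hydrogen-like atom are given by:
E_n = -13.6057 eV / n²

For n = 14:
E_14 = -13.6057 eV / 14²
E_14 = -13.6057 eV / 196
E_14 = -0.06942 eV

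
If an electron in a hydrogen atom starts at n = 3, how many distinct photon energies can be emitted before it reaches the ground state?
3

The electron can occupy levels n = 1, 2, ..., 3 during de-excitation — that is m = 3 - 1 + 1 = 3 distinct levels.

The number of distinct spectral lines equals the number of ways to choose 2 of these m levels (each pair gives one possible emission transition):

Number of lines = m(m-1)/2 = 3×2/2 = 3

These correspond to all possible transitions between the 3 levels:
3 → 2, 3 → 1, 2 → 1

Each transition produces a photon with a unique energy (and thus wavelength). This count does not depend on Z.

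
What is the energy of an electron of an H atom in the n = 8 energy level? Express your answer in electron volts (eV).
-0.21259 eV

The energy levels of a hydrogen-like atom are given by:
E_n = -13.6057 eV / n²

For n = 8:
E_8 = -13.6057 eV / 8²
E_8 = -13.6057 eV / 64
E_8 = -0.21259 eV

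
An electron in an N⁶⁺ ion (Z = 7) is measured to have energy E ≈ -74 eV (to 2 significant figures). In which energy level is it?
n = 3

The exact energy levels follow E_n = -13.6057 Z² / n² eV with Z = 7.

The measured value (-74 eV) is reported to only 2 significant figures, so we must test candidate n values and see which one matches to that precision.

Candidate energies:
  n = 1:  E = -13.6057 × 7² / 1² = -666.67930 eV
  n = 2:  E = -13.6057 × 7² / 2² = -166.66983 eV
  n = 3:  E = -13.6057 × 7² / 3² = -74.07548 eV  ← matches
  n = 4:  E = -13.6057 × 7² / 4² = -41.66746 eV
  n = 5:  E = -13.6057 × 7² / 5² = -26.66717 eV

Checking against the measurement of -74 eV (2 sig figs), only n = 3 agrees:
E_3 = -74.07548 eV, which rounds to -74 eV ✓

Therefore n = 3.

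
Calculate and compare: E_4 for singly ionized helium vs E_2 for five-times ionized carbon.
C⁵⁺ at n = 2 (E = -122.4513 eV)

Using E_n = -13.6057 Z² / n² eV:

He⁺ (Z = 2) at n = 4:
E = -13.6057 × 2² / 4² = -13.6057 × 4 / 16 = -3.4014250 eV

C⁵⁺ (Z = 6) at n = 2:
E = -13.6057 × 6² / 2² = -13.6057 × 36 / 4 = -122.4513000 eV

Since -122.4513000 eV < -3.4014250 eV,
C⁵⁺ at n = 2 is more tightly bound (requires more energy to ionize).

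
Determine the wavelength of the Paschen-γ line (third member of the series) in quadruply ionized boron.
43.74073 nm

The lines of a series are numbered from the longest wavelength (smallest ΔE) outward; the third line is the transition from n = n_f + 3 to n_f.
The Paschen series has all transitions ending at n_f = 3.

For B⁴⁺ (Z = 5), the third line (γ-line) is the jump from n = 6 to n = 3:
E_6 = -13.6057 × 5² / 6² = -9.4484028 eV
E_3 = -13.6057 × 5² / 3² = -37.7936111 eV
ΔE = E_6 - E_3 = 28.3452083 eV

λ = hc/E = 1239.84 eV·nm / 28.3452083 eV
λ = 43.74073 nm

This is the γ-line of the Paschen series in B⁴⁺.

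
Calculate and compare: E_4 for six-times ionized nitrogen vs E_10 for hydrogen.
N⁶⁺ at n = 4 (E = -41.66746 eV)

Using E_n = -13.6057 Z² / n² eV:

N⁶⁺ (Z = 7) at n = 4:
E = -13.6057 × 7² / 4² = -13.6057 × 49 / 16 = -41.66745625 eV

H (Z = 1) at n = 10:
E = -13.6057 × 1² / 10² = -13.6057 × 1 / 100 = -0.13605700 eV

Since -41.66745625 eV < -0.13605700 eV,
N⁶⁺ at n = 4 is more tightly bound (requires more energy to ionize).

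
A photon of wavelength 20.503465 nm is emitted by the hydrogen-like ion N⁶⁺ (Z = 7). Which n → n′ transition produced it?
n = 7 → n = 3

First, find the photon energy from the wavelength (hc = 1239.84 eV·nm):
E = hc/λ = 1239.84 eV·nm / 20.503465 nm = 60.469779 eV

The energy levels of N⁶⁺ satisfy E_n = -13.6057 × 7² / n² eV, so an emission n_i → n_f releases
ΔE = 13.6057 × 7² × (1/n_f² − 1/n_i²) eV.

Setting ΔE equal to the photon energy:
1/n_f² − 1/n_i² = 60.469779 / (13.6057 × 7²) = 0.090702950

Since 1/n_i² must be positive, we need 1/n_f² > 0.090702950, i.e. n_f ≤ 3. For each allowed n_f, solve n_i = (1/n_f² − 0.090702950)^(−1/2) and check whether it is a whole number:
  n_f = 1: 1/n_i² = 1.000000000 − 0.090702950 = 0.909297050 → n_i = 1.049  (not an integer) ✗
  n_f = 2: 1/n_i² = 0.250000000 − 0.090702950 = 0.159297050 → n_i = 2.506  (not an integer) ✗
  n_f = 3: 1/n_i² = 0.111111111 − 0.090702950 = 0.020408161 → n_i = 7.000  → integer, n_i = 7 ✓

Only n_f = 3 gives an integer upper level, n_i = 7.

The transition is from n = 7 to n = 3 (emission).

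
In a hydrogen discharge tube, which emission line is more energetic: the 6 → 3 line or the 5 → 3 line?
6 → 3

Calculate the energy for each transition:

Transition 6 → 3:
ΔE₁ = |E_3 - E_6| = |-13.6057/3² - (-13.6057/6²)|
ΔE₁ = |-1.511744444 - (-0.377936111)| = 1.133808 eV

Transition 5 → 3:
ΔE₂ = |E_3 - E_5| = |-13.6057/3² - (-13.6057/5²)|
ΔE₂ = |-1.511744444 - (-0.544228000)| = 0.967516 eV

Since 1.133808 eV > 0.967516 eV, the transition 6 → 3 emits the more energetic photon.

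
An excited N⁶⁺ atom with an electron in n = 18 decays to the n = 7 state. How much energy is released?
11.5480 eV

The energy levels are E_n = -13.6057 Z² eV / n².

Energy at n = 18: E_18 = -13.6057 × 7² / 18² = -2.0576522 eV
Energy at n = 7: E_7 = -13.6057 × 7² / 7² = -13.6057000 eV

For emission (electron falling to lower state), the photon energy is:
E_photon = E_18 - E_7 = |-2.0576522 - (-13.6057000)|
E_photon = 11.5480 eV

This energy is carried away by the emitted photon.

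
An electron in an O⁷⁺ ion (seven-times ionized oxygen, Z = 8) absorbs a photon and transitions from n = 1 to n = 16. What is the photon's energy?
867.3634 eV

The energy levels of a hydrogen-like atom are E_n = -13.6057 Z² eV / n².

Energy at n = 1: E_1 = -13.6057 × 8² / 1² = -870.7648000 eV
Energy at n = 16: E_16 = -13.6057 × 8² / 16² = -3.4014250 eV

The excitation energy is the difference:
ΔE = E_16 - E_1
ΔE = -3.4014250 - (-870.7648000)
ΔE = 867.3634 eV

Since this is positive, energy must be absorbed (photon absorption).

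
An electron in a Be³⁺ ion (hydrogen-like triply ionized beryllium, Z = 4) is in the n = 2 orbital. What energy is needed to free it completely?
54.423 eV

The ionization energy is the energy needed to remove the electron completely (n → ∞).

For a hydrogen-like ion with Z = 4, E_n = -13.6057 Z² / n² eV.

At n = 2: E_2 = -13.6057 × 4² / 2² = -54.422800 eV
At n = ∞: E_∞ = 0 eV

Ionization energy = E_∞ - E_2 = 0 - (-54.422800) = 54.422800 eV
Ionization energy ≈ 54.423 eV

This is also called the binding energy of the electron in state n = 2.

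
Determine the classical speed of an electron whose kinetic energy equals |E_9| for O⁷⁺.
1.9446e+06 m/s (or 0.649% of c)

The binding energy at n = 9 for O⁷⁺ is:
E_9 = -13.6057 × 8²/9² = -10.750183 eV
|E_9| = 10.750183 eV

Convert to Joules:
KE = 10.750183 eV × (1.602177 × 10⁻¹⁹ J/eV) = 1.722370e-18 J

Using KE = ½mv²:
v = √(2·KE/m_e)
v = √(2 × 1.722370e-18 J / 9.10938 × 10⁻³¹ kg)
v = 1.9446e+06 m/s

This is approximately 0.649% the speed of light.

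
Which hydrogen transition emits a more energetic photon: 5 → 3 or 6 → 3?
6 → 3

Calculate the energy for each transition:

Transition 5 → 3:
ΔE₁ = |E_3 - E_5| = |-13.6057/3² - (-13.6057/5²)|
ΔE₁ = |-1.511744444444 - (-0.544228000000)| = 0.967516444 eV

Transition 6 → 3:
ΔE₂ = |E_3 - E_6| = |-13.6057/3² - (-13.6057/6²)|
ΔE₂ = |-1.511744444444 - (-0.377936111111)| = 1.133808333 eV

Since 1.133808333 eV > 0.967516444 eV, the transition 6 → 3 emits the more energetic photon.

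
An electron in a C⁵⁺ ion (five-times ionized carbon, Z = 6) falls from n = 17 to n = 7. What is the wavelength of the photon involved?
149.3568 nm

First, find the transition energy using E_n = -13.6057 Z² / n² eV:
E_17 = -13.6057 × 6² / 17² = -1.69482768 eV
E_7 = -13.6057 × 6² / 7² = -9.99602449 eV

Photon energy: |ΔE| = |E_7 - E_17| = 8.30119681 eV

Convert to wavelength using E = hc/λ with hc = 1239.84 eV·nm:
λ = hc/E = 1239.84 eV·nm / 8.30119681 eV
λ = 149.3568 nm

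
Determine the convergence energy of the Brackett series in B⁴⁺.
21.258906 eV

The series limit corresponds to the transition from n = ∞ to n = 4.
This is the highest energy (shortest wavelength) transition in the Brackett series.

E_∞ = 0 eV
E_4 = -13.6057 × 5² / 4² = -21.258906 eV

Energy at series limit:
ΔE = E_∞ - E_4 = 0 - (-21.258906) = 21.258906 eV

This energy equals the ionization energy from the n = 4 state of B⁴⁺.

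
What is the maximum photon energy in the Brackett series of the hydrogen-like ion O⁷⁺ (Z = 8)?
54.42280 eV

The series limit corresponds to the transition from n = ∞ to n = 4.
This is the highest energy (shortest wavelength) transition in the Brackett series.

E_∞ = 0 eV
E_4 = -13.6057 × 8² / 4² = -54.42280 eV

Energy at series limit:
ΔE = E_∞ - E_4 = 0 - (-54.42280) = 54.42280 eV

This energy equals the ionization energy from the n = 4 state of O⁷⁺.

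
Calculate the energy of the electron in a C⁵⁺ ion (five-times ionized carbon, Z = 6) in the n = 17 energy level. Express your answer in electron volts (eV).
-1.69 eV

The energy levels of a hydrogen-like atom are given by:
E_n = -13.6057 Z² / n² eV  (with Z = 6 for C⁵⁺)

For n = 17:
E_17 = -13.6057 × 6² / 17²
E_17 = -13.6057 × 36 / 289
E_17 = -1.69 eV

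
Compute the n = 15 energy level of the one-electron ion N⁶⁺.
-2.96 eV

For hydrogen-like ions, the energy levels scale with Z²:
E_n = -13.6057 Z² / n² eV

For N⁶⁺ (Z = 7) at n = 15:
E_15 = -13.6057 × 7² / 15²
E_15 = -13.6057 × 49 / 225
E_15 = -666.6793 / 225
E_15 = -2.96 eV

The energy is 49 times more negative than hydrogen at the same n due to the stronger nuclear charge.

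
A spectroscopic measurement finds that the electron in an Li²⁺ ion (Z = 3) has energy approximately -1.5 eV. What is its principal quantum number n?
n = 9

The exact energy levels follow E_n = -13.6057 Z² / n² eV with Z = 3.

The measured value (-1.5 eV) is reported to only 2 significant figures, so we must test candidate n values and see which one matches to that precision.

Candidate energies:
  n = 7:  E = -13.6057 × 3² / 7² = -2.499006 eV
  n = 8:  E = -13.6057 × 3² / 8² = -1.913302 eV
  n = 9:  E = -13.6057 × 3² / 9² = -1.511744 eV  ← matches
  n = 10:  E = -13.6057 × 3² / 10² = -1.224513 eV
  n = 11:  E = -13.6057 × 3² / 11² = -1.011994 eV

Checking against the measurement of -1.5 eV (2 sig figs), only n = 9 agrees:
E_9 = -1.511744 eV, which rounds to -1.5 eV ✓

Therefore n = 9.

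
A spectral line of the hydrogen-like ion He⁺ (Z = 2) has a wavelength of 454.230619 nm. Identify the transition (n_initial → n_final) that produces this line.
n = 9 → n = 4

First, find the photon energy from the wavelength (hc = 1239.84 eV·nm):
E = hc/λ = 1239.84 eV·nm / 454.230619 nm = 2.7295386 eV

The energy levels of He⁺ satisfy E_n = -13.6057 × 2² / n² eV, so an emission n_i → n_f releases
ΔE = 13.6057 × 2² × (1/n_f² − 1/n_i²) eV.

Setting ΔE equal to the photon energy:
1/n_f² − 1/n_i² = 2.7295386 / (13.6057 × 2²) = 0.050154321

Since 1/n_i² must be positive, we need 1/n_f² > 0.050154321, i.e. n_f ≤ 4. For each allowed n_f, solve n_i = (1/n_f² − 0.050154321)^(−1/2) and check whether it is a whole number:
  n_f = 1: 1/n_i² = 1.000000000 − 0.050154321 = 0.949845679 → n_i = 1.026  (not an integer) ✗
  n_f = 2: 1/n_i² = 0.250000000 − 0.050154321 = 0.199845679 → n_i = 2.237  (not an integer) ✗
  n_f = 3: 1/n_i² = 0.111111111 − 0.050154321 = 0.060956790 → n_i = 4.050  (not an integer) ✗
  n_f = 4: 1/n_i² = 0.062500000 − 0.050154321 = 0.012345679 → n_i = 9.000  → integer, n_i = 9 ✓

Only n_f = 4 gives an integer upper level, n_i = 9.

The transition is from n = 9 to n = 4 (emission).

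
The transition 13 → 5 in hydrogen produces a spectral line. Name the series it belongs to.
Pfund series

The spectral series in hydrogen are named based on the final (lower) energy level:
- Lyman series: n_final = 1 (ultraviolet)
- Balmer series: n_final = 2 (visible/near-UV)
- Paschen series: n_final = 3 (infrared)
- Brackett series: n_final = 4 (infrared)
- Pfund series: n_final = 5 (far infrared)

Since this transition ends at n = 5, it belongs to the Pfund series.

For reference, this 13 → 5 line has photon energy
ΔE = 13.6057 eV × (1/5² - 1/13²) = 0.4637208994 eV,
corresponding to wavelength λ = hc/ΔE = 1239.84 eV·nm / 0.4637208994 eV = 2673.6772 nm in the far infrared region.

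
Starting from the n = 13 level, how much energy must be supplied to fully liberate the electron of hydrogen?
0.08051 eV

The ionization energy is the energy needed to remove the electron completely (n → ∞).

For hydrogen, E_n = -13.6057 eV / n².

At n = 13: E_13 = -13.6057 / 13² = -0.08050710 eV
At n = ∞: E_∞ = 0 eV

Ionization energy = E_∞ - E_13 = 0 - (-0.08050710) = 0.08050710 eV
Ionization energy ≈ 0.08051 eV

This is also called the binding energy of the electron in state n = 13.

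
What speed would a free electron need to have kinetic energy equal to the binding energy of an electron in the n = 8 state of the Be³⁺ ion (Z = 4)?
1.09385e+06 m/s (or 0.36487% of c)

The binding energy at n = 8 for Be³⁺ is:
E_8 = -13.6057 × 4²/8² = -3.40142500 eV
|E_8| = 3.40142500 eV

Convert to Joules:
KE = 3.40142500 eV × (1.602177 × 10⁻¹⁹ J/eV) = 5.4496849e-19 J

Using KE = ½mv²:
v = √(2·KE/m_e)
v = √(2 × 5.4496849e-19 J / 9.10938 × 10⁻³¹ kg)
v = 1.09385e+06 m/s

This is approximately 0.36487% the speed of light.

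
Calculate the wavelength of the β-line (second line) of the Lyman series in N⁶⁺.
2.092 nm

The lines of a series are numbered from the longest wavelength (smallest ΔE) outward; the second line is the transition from n = n_f + 2 to n_f.
The Lyman series has all transitions ending at n_f = 1.

For N⁶⁺ (Z = 7), the second line (β-line) is the jump from n = 3 to n = 1:
E_3 = -13.6057 × 7² / 3² = -74.07548 eV
E_1 = -13.6057 × 7² / 1² = -666.67930 eV
ΔE = E_3 - E_1 = 592.60382 eV

λ = hc/E = 1239.84 eV·nm / 592.60382 eV
λ = 2.092 nm

This is the β-line of the Lyman series in N⁶⁺.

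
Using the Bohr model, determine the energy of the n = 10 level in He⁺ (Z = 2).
-0.54423 eV

For hydrogen-like ions, the energy levels scale with Z²:
E_n = -13.6057 Z² / n² eV

For He⁺ (Z = 2) at n = 10:
E_10 = -13.6057 × 2² / 10²
E_10 = -13.6057 × 4 / 100
E_10 = -54.4228 / 100
E_10 = -0.54423 eV

The energy is 4 times more negative than hydrogen at the same n due to the stronger nuclear charge.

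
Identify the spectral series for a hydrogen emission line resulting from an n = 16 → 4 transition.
Brackett series

The spectral series in hydrogen are named based on the final (lower) energy level:
- Lyman series: n_final = 1 (ultraviolet)
- Balmer series: n_final = 2 (visible/near-UV)
- Paschen series: n_final = 3 (infrared)
- Brackett series: n_final = 4 (infrared)
- Pfund series: n_final = 5 (far infrared)

Since this transition ends at n = 4, it belongs to the Brackett series.

For reference, this 16 → 4 line has photon energy
ΔE = 13.6057 eV × (1/4² - 1/16²) = 0.79720898 eV,
corresponding to wavelength λ = hc/ΔE = 1239.84 eV·nm / 0.79720898 eV = 1555.23 nm in the infrared region.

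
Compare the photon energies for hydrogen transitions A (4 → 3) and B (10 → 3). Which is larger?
10 → 3

Calculate the energy for each transition:

Transition 4 → 3:
ΔE₁ = |E_3 - E_4| = |-13.6057/3² - (-13.6057/4²)|
ΔE₁ = |-1.5117444444 - (-0.8503562500)| = 0.6613882 eV

Transition 10 → 3:
ΔE₂ = |E_3 - E_10| = |-13.6057/3² - (-13.6057/10²)|
ΔE₂ = |-1.5117444444 - (-0.1360570000)| = 1.3756874 eV

Since 1.3756874 eV > 0.6613882 eV, the transition 10 → 3 emits the more energetic photon.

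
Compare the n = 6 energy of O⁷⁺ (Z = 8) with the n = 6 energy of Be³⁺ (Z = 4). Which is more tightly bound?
O⁷⁺ at n = 6 (E = -24.187911 eV)

Using E_n = -13.6057 Z² / n² eV:

O⁷⁺ (Z = 8) at n = 6:
E = -13.6057 × 8² / 6² = -13.6057 × 64 / 36 = -24.187911111 eV

Be³⁺ (Z = 4) at n = 6:
E = -13.6057 × 4² / 6² = -13.6057 × 16 / 36 = -6.046977778 eV

Since -24.187911111 eV < -6.046977778 eV,
O⁷⁺ at n = 6 is more tightly bound (requires more energy to ionize).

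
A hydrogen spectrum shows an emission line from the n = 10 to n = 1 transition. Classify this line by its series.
Lyman series

The spectral series in hydrogen are named based on the final (lower) energy level:
- Lyman series: n_final = 1 (ultraviolet)
- Balmer series: n_final = 2 (visible/near-UV)
- Paschen series: n_final = 3 (infrared)
- Brackett series: n_final = 4 (infrared)
- Pfund series: n_final = 5 (far infrared)

Since this transition ends at n = 1, it belongs to the Lyman series.

For reference, this 10 → 1 line has photon energy
ΔE = 13.6057 eV × (1/1² - 1/10²) = 13.4696 eV,
corresponding to wavelength λ = hc/ΔE = 1239.84 eV·nm / 13.4696 eV = 92.05 nm in the ultraviolet region.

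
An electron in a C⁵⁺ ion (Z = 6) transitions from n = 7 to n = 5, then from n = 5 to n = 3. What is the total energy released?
44.43 eV

The energy levels of C⁵⁺ are E_n = -13.6057 × 6² / n² eV.

First transition (7 → 5):
ΔE₁ = |E_5 - E_7|
ΔE₁ = |-19.59220800 - (-9.99602449)| = 9.59618 eV

Second transition (5 → 3):
ΔE₂ = |E_3 - E_5|
ΔE₂ = |-54.42280000 - (-19.59220800)| = 34.83059 eV

Total energy released:
E_total = ΔE₁ + ΔE₂ = 9.59618 + 34.83059 = 44.43 eV

Note: This equals the direct transition 7 → 3: 44.43 eV ✓
Energy is conserved regardless of the path taken.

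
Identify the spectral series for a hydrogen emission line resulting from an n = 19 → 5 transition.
Pfund series

The spectral series in hydrogen are named based on the final (lower) energy level:
- Lyman series: n_final = 1 (ultraviolet)
- Balmer series: n_final = 2 (visible/near-UV)
- Paschen series: n_final = 3 (infrared)
- Brackett series: n_final = 4 (infrared)
- Pfund series: n_final = 5 (far infrared)

Since this transition ends at n = 5, it belongs to the Pfund series.

For reference, this 19 → 5 line has photon energy
ΔE = 13.6057 eV × (1/5² - 1/19²) = 0.50653908 eV,
corresponding to wavelength λ = hc/ΔE = 1239.84 eV·nm / 0.50653908 eV = 2447.67 nm in the far infrared region.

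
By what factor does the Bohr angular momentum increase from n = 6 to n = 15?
2.500

In the Bohr model, L_n = nℏ, so the ratio is purely the ratio of quantum numbers:

L_15/L_6 = 15ℏ / 6ℏ = 15/6 = 2.500

The angular momentum scales linearly with n.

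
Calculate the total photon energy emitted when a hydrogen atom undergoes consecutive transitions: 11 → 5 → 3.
1.3993 eV

The energy levels of hydrogen are E_n = -13.6057 / n² eV.

First transition (11 → 5):
ΔE₁ = |E_5 - E_11|
ΔE₁ = |-0.5442280000 - (-0.1124438017)| = 0.4317842 eV

Second transition (5 → 3):
ΔE₂ = |E_3 - E_5|
ΔE₂ = |-1.5117444444 - (-0.5442280000)| = 0.9675164 eV

Total energy released:
E_total = ΔE₁ + ΔE₂ = 0.4317842 + 0.9675164 = 1.3993 eV

Note: This equals the direct transition 11 → 3: 1.3993 eV ✓
Energy is conserved regardless of the path taken.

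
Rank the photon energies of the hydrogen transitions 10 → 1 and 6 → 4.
10 → 1

Calculate the energy for each transition:

Transition 10 → 1:
ΔE₁ = |E_1 - E_10| = |-13.6057/1² - (-13.6057/10²)|
ΔE₁ = |-13.60570000000 - (-0.13605700000)| = 13.46964300 eV

Transition 6 → 4:
ΔE₂ = |E_4 - E_6| = |-13.6057/4² - (-13.6057/6²)|
ΔE₂ = |-0.85035625000 - (-0.37793611111)| = 0.47242014 eV

Since 13.46964300 eV > 0.47242014 eV, the transition 10 → 1 emits the more energetic photon.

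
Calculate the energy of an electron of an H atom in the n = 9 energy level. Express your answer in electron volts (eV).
-0.167972 eV

The energy levels of a hydrogen-like atom are given by:
E_n = -13.6057 eV / n²

For n = 9:
E_9 = -13.6057 eV / 9²
E_9 = -13.6057 eV / 81
E_9 = -0.167972 eV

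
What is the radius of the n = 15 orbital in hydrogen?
11.9065 nm (or 119.0648 Å)

The Bohr radius formula is:
r_n = n² a₀ / Z

where a₀ = 0.0529177 nm is the Bohr radius.

For H (Z = 1) at n = 15:
r_15 = 15² × 0.0529177 nm / 1
r_15 = 225 × 0.0529177 nm / 1
r_15 = 11.90648 nm / 1
r_15 = 11.9065 nm

The electron orbits at approximately 11.9065 nm from the nucleus.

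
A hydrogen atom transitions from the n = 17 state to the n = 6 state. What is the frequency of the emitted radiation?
8.00e+13 Hz

First, find the transition energy:
E_17 = -13.6057 / 17² = -0.047079 eV
E_6 = -13.6057 / 6² = -0.377936 eV
|ΔE| = |E_6 - E_17| = 0.330857 eV

Convert to Joules: E = 0.330857 eV × (1.602177 × 10⁻¹⁹ J/eV) = 5.3009e-20 J

Using E = hf:
f = E/h = 5.3009e-20 J / (6.62607 × 10⁻³⁴ J·s)
f = 8.00e+13 Hz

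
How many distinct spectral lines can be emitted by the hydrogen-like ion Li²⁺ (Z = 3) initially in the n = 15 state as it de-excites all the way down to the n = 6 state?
45

The electron can occupy levels n = 6, 7, ..., 15 during de-excitation — that is m = 15 - 6 + 1 = 10 distinct levels.

The number of distinct spectral lines equals the number of ways to choose 2 of these m levels (each pair gives one possible emission transition):

Number of lines = m(m-1)/2 = 10×9/2 = 45

These correspond to all possible transitions between the 10 levels:
15 → 14, 15 → 13, 15 → 12, 15 → 11, 15 → 10, 15 → 9, 15 → 8, 15 → 7...

Each transition produces a photon with a unique energy (and thus wavelength). This count does not depend on Z.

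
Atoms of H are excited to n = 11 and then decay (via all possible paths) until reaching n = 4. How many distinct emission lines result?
28

The electron can occupy levels n = 4, 5, ..., 11 during de-excitation — that is m = 11 - 4 + 1 = 8 distinct levels.

The number of distinct spectral lines equals the number of ways to choose 2 of these m levels (each pair gives one possible emission transition):

Number of lines = m(m-1)/2 = 8×7/2 = 28

These correspond to all possible transitions between the 8 levels:
11 → 10, 11 → 9, 11 → 8, 11 → 7, 11 → 6, 11 → 5, 11 → 4, 10 → 9...

Each transition produces a photon with a unique energy (and thus wavelength). This count does not depend on Z.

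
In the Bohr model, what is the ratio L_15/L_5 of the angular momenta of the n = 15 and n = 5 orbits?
3.0000

In the Bohr model, L_n = nℏ, so the ratio is purely the ratio of quantum numbers:

L_15/L_5 = 15ℏ / 5ℏ = 15/5 = 3.0000

The angular momentum scales linearly with n.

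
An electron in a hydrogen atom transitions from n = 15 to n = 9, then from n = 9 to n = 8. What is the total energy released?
0.152 eV

The energy levels of hydrogen are E_n = -13.6057 / n² eV.

First transition (15 → 9):
ΔE₁ = |E_9 - E_15|
ΔE₁ = |-0.167971605 - (-0.060469778)| = 0.107502 eV

Second transition (9 → 8):
ΔE₂ = |E_8 - E_9|
ΔE₂ = |-0.212589063 - (-0.167971605)| = 0.044617 eV

Total energy released:
E_total = ΔE₁ + ΔE₂ = 0.107502 + 0.044617 = 0.152 eV

Note: This equals the direct transition 15 → 8: 0.152 eV ✓
Energy is conserved regardless of the path taken.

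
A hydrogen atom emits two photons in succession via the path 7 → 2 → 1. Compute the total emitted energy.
13.328 eV

The energy levels of hydrogen are E_n = -13.6057 / n² eV.

First transition (7 → 2):
ΔE₁ = |E_2 - E_7|
ΔE₁ = |-3.401425000 - (-0.277667347)| = 3.123758 eV

Second transition (2 → 1):
ΔE₂ = |E_1 - E_2|
ΔE₂ = |-13.605700000 - (-3.401425000)| = 10.204275 eV

Total energy released:
E_total = ΔE₁ + ΔE₂ = 3.123758 + 10.204275 = 13.328 eV

Note: This equals the direct transition 7 → 1: 13.328 eV ✓
Energy is conserved regardless of the path taken.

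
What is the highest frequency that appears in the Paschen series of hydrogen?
3.655e+14 Hz

The series limit corresponds to the transition from n = ∞ to n = 3.
This is the highest energy (shortest wavelength) transition in the Paschen series.

E_∞ = 0 eV
E_3 = -13.6057 / 3² = -1.511744 eV

Energy at series limit:
ΔE = E_∞ - E_3 = 0 - (-1.511744) = 1.511744 eV
E = 1.511744 eV × (1.602177 × 10⁻¹⁹ J/eV) = 2.42208e-19 J
f = E/h = 2.42208e-19 J / (6.62607 × 10⁻³⁴ J·s) = 3.655e+14 Hz

This energy equals the ionization energy from the n = 3 state of hydrogen.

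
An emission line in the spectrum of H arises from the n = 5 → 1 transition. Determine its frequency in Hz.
3.1583e+15 Hz

First, find the transition energy:
E_5 = -13.6057 / 5² = -0.544228 eV
E_1 = -13.6057 / 1² = -13.605700 eV
|ΔE| = |E_1 - E_5| = 13.061472 eV

Convert to Joules: E = 13.061472 eV × (1.602177 × 10⁻¹⁹ J/eV) = 2.092679e-18 J

Using E = hf:
f = E/h = 2.092679e-18 J / (6.62607 × 10⁻³⁴ J·s)
f = 3.1583e+15 Hz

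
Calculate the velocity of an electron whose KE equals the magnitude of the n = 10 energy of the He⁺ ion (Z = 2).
4.37539e+05 m/s (or 0.145947% of c)

The binding energy at n = 10 for He⁺ is:
E_10 = -13.6057 × 2²/10² = -0.544228000 eV
|E_10| = 0.544228000 eV

Convert to Joules:
KE = 0.544228000 eV × (1.602177 × 10⁻¹⁹ J/eV) = 8.7194958e-20 J

Using KE = ½mv²:
v = √(2·KE/m_e)
v = √(2 × 8.7194958e-20 J / 9.10938 × 10⁻³¹ kg)
v = 4.37539e+05 m/s

This is approximately 0.145947% the speed of light.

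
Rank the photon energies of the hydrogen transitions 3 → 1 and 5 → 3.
3 → 1

Calculate the energy for each transition:

Transition 3 → 1:
ΔE₁ = |E_1 - E_3| = |-13.6057/1² - (-13.6057/3²)|
ΔE₁ = |-13.60570000 - (-1.51174444)| = 12.09396 eV

Transition 5 → 3:
ΔE₂ = |E_3 - E_5| = |-13.6057/3² - (-13.6057/5²)|
ΔE₂ = |-1.51174444 - (-0.54422800)| = 0.96752 eV

Since 12.09396 eV > 0.96752 eV, the transition 3 → 1 emits the more energetic photon.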